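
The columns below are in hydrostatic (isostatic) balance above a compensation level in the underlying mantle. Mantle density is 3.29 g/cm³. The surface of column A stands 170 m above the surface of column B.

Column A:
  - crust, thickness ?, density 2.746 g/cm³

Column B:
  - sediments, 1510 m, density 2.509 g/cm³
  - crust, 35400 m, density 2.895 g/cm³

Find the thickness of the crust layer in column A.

28900 m

Take the compensation level at the base of the deeper column (depth z_c below the surface of column A) and equate Σ ρ_i t_i down to z_c; mantle fills any gap and the z_c terms cancel.
Column A: x×2.746 + (z_c − 0 − x)×3.29
Column B: 170×0 + 1510×2.509 + 35400×2.895 + (z_c − 170 − 36910)×3.29
The z_c×3.29 term appears on both sides and cancels. Collect the known terms of each column as K = Σ(ρt)_known − 3.29 × (depth of known layers): K_A = 0 − 3.29×0 = 0; K_B = 106271.59 − 3.29×(170 + 36910) = −15721.61.
Balance: K_A − x×(3.29 − 2.746) = K_B, so x = (K_A − K_B)/(3.29 − 2.746) = 15721.6/0.544 = 28900 m.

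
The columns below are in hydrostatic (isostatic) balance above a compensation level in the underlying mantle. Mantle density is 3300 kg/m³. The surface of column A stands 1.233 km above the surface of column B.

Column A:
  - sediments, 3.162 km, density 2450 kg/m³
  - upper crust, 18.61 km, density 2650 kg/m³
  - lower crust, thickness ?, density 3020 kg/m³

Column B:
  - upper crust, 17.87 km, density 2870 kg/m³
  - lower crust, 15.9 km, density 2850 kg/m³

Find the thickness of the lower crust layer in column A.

Take the compensation level at the base of the deeper column (depth z_c below the surface of column A) and equate Σ ρ_i t_i down to z_c; mantle fills any gap and the z_c terms cancel.
Column A: 3.162×2450 + 18.61×2650 + x×3020 + (z_c − 21.772 − x)×3300
Column B: 1.233×0 + 17.87×2870 + 15.9×2850 + (z_c − 1.233 − 33.77)×3300
The z_c×3300 term appears on both sides and cancels. Collect the known terms of each column as K = Σ(ρt)_known − 3300 × (depth of known layers): K_A = 57063.4 − 3300×21.772 = −14784.2; K_B = 96601.9 − 3300×(1.233 + 33.77) = −18908.
Balance: K_A − x×(3300 − 3020) = K_B, so x = (K_A − K_B)/(3300 − 3020) = 4123.8/280 = 14.7 km.

14.7 km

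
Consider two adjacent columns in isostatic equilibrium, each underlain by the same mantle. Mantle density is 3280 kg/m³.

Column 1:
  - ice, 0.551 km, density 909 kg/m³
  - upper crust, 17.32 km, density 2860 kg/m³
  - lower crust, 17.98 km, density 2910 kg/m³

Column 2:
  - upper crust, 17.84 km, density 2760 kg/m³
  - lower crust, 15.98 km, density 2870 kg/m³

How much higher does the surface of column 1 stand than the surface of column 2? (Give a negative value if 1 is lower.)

For any compensation level in the mantle, the mantle terms cancel and isostasy reduces to e = (Σt_1 − Σt_2) − (Σ(ρt)_1 − Σ(ρt)_2) / ρ_m.
Σt_1 = 35.851 km; Σt_2 = 33.82 km; Σ(ρt)_1 = 102357.859; Σ(ρt)_2 = 95101 (in km·kg/m³).
e = (35.851 − 33.82) − (102357.859 − 95101) / 3280 = −0.181 km.

−0.181 km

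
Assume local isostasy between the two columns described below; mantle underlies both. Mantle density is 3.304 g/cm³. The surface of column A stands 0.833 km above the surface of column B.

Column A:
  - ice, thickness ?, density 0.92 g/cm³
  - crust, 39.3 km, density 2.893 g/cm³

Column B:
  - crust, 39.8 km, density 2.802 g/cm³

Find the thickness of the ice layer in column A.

Take the compensation level at the base of the deeper column (depth z_c below the surface of column A) and equate Σ ρ_i t_i down to z_c; mantle fills any gap and the z_c terms cancel.
Column A: x×0.92 + 39.3×2.893 + (z_c − 39.3 − x)×3.304
Column B: 0.833×0 + 39.8×2.802 + (z_c − 0.833 − 39.8)×3.304
The z_c×3.304 term appears on both sides and cancels. Collect the known terms of each column as K = Σ(ρt)_known − 3.304 × (depth of known layers): K_A = 113.6949 − 3.304×39.3 = −16.1523; K_B = 111.5196 − 3.304×(0.833 + 39.8) = −22.731832.
Balance: K_A − x×(3.304 − 0.92) = K_B, so x = (K_A − K_B)/(3.304 − 0.92) = 6.57953/2.384 = 2.76 km.

2.76 km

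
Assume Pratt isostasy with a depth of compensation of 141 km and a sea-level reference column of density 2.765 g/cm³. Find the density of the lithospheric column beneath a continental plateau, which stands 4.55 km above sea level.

2.68 g/cm³

Pratt balance: ρ_ref D = ρ (D + h).
ρ = ρ_ref D/(D + h) = 2.765 × 141 km/(141 km + 4.55 km) = 2.68 g/cm³.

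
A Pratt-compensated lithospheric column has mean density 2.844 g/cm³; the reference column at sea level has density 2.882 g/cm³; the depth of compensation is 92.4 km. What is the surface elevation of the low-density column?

1.23 km

ρ_ref D = ρ (D + h) → h = D (ρ_ref − ρ)/ρ.
h = 92.4 km × (2.882 − 2.844)/2.844 = 1.23 km.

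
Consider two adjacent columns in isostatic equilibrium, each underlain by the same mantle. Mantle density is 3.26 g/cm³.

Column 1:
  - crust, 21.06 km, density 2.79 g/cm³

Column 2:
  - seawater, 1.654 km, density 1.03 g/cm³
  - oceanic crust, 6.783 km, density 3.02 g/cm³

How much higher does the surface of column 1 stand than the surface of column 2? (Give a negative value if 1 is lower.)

1.41 km

For any compensation level in the mantle, the mantle terms cancel and isostasy reduces to e = (Σt_1 − Σt_2) − (Σ(ρt)_1 − Σ(ρt)_2) / ρ_m.
Σt_1 = 21.06 km; Σt_2 = 8.437 km; Σ(ρt)_1 = 58.7574; Σ(ρt)_2 = 22.18828 (in km·g/cm³).
e = (21.06 − 8.437) − (58.7574 − 22.18828) / 3.26 = 1.41 km.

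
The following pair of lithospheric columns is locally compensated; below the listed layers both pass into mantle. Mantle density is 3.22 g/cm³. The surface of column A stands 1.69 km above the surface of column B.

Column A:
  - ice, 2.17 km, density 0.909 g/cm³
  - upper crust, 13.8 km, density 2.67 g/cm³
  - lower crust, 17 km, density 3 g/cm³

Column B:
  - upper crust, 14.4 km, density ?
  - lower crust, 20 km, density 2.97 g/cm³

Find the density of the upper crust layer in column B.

Take the compensation level at the base of the deeper column (depth z_c below the surface of column A) and equate Σ ρ_i t_i down to z_c; mantle fills any gap and the z_c terms cancel.
Column A: 2.17×0.909 + 13.8×2.67 + 17×3 + (z_c − 32.97)×3.22
Column B: 1.69×0 + 14.4×ρ + 20×2.97 + (z_c − 1.69 − 34.4)×3.22
The z_c×3.22 term appears on both sides and cancels. Collect the known terms of each column as K = Σ(ρt)_known − 3.22 × (depth of known layers): K_A = 89.81853 − 3.22×32.97 = −16.34487; K_B = 59.4 − 3.22×(1.69 + 34.4) = −56.8098.
Balance: K_A = K_B + 14.4×ρ, so ρ = (K_A − K_B)/14.4 = 40.4649/14.4 = 2.81 g/cm³.

2.81 g/cm³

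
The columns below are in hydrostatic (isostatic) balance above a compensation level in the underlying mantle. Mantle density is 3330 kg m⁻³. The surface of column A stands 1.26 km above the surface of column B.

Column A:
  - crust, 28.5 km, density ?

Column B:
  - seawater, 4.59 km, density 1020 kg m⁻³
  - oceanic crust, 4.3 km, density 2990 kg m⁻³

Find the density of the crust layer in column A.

2760 kg m⁻³

Take the compensation level at the base of the deeper column (depth z_c below the surface of column A) and equate Σ ρ_i t_i down to z_c; mantle fills any gap and the z_c terms cancel.
Column A: 28.5×ρ + (z_c − 28.5)×3330
Column B: 1.26×0 + 4.59×1020 + 4.3×2990 + (z_c − 1.26 − 8.89)×3330
The z_c×3330 term appears on both sides and cancels. Collect the known terms of each column as K = Σ(ρt)_known − 3330 × (depth of known layers): K_A = 0 − 3330×28.5 = −94905; K_B = 17538.8 − 3330×(1.26 + 8.89) = −16260.7.
Balance: K_A + 28.5×ρ = K_B, so ρ = (K_B − K_A)/28.5 = 78644.3/28.5 = 2760 kg m⁻³.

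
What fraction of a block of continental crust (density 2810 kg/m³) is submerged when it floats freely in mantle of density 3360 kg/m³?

83.6%

Submerged fraction = ρ_obj/ρ_fluid = 2810/3360 = 83.6%.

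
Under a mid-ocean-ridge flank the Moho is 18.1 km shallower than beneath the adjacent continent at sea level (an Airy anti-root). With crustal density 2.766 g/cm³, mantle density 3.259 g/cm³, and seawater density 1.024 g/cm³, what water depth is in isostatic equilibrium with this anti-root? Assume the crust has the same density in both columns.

5.12 km

Replacing a thickness d of crust by seawater at the top must be balanced by replacing crust with mantle at the base: d (ρ_c − ρ_w) = a (ρ_m − ρ_c).
d = a (ρ_m − ρ_c)/(ρ_c − ρ_w) = 18.1 km × 0.493/1.742 = 5.12 km.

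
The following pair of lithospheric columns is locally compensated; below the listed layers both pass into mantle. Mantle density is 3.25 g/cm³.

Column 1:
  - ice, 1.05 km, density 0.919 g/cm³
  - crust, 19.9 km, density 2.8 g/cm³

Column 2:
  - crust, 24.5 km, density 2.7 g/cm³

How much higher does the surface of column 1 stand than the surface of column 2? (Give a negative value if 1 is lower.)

For any compensation level in the mantle, the mantle terms cancel and isostasy reduces to e = (Σt_1 − Σt_2) − (Σ(ρt)_1 − Σ(ρt)_2) / ρ_m.
Σt_1 = 20.95 km; Σt_2 = 24.5 km; Σ(ρt)_1 = 56.68495; Σ(ρt)_2 = 66.15 (in km·g/cm³).
e = (20.95 − 24.5) − (56.68495 − 66.15) / 3.25 = −0.638 km.

−0.638 km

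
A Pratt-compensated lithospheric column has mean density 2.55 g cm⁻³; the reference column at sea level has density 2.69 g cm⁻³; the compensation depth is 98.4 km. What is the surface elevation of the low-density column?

5.4 km

ρ_ref D = ρ (D + h) → h = D (ρ_ref − ρ)/ρ.
h = 98.4 km × (2.69 − 2.55)/2.55 = 5.4 km.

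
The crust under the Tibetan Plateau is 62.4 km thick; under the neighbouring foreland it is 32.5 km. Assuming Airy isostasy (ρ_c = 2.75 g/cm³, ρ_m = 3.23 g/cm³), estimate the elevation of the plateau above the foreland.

4.44 km

Excess crust Δ = 62.4 km − 32.5 km = 29.9 km, split between elevation h and root r with h + r = Δ.
Airy balance ρ_c h = (ρ_m − ρ_c) r gives r = h ρ_c/(ρ_m − ρ_c), so h (1 + ρ_c/(ρ_m − ρ_c)) = Δ, i.e. h = Δ (ρ_m − ρ_c)/ρ_m.
h = 29.9 km × 0.48/3.23 = 4.44 km.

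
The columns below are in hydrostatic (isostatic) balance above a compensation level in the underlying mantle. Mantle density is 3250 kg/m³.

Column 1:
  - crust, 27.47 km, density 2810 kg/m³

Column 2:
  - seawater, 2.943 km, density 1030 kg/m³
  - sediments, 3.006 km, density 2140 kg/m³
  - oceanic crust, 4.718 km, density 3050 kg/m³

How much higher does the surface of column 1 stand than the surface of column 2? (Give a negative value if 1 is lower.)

For any compensation level in the mantle, the mantle terms cancel and isostasy reduces to e = (Σt_1 − Σt_2) − (Σ(ρt)_1 − Σ(ρt)_2) / ρ_m.
Σt_1 = 27.47 km; Σt_2 = 10.667 km; Σ(ρt)_1 = 77190.7; Σ(ρt)_2 = 23854.03 (in km·kg/m³).
e = (27.47 − 10.667) − (77190.7 − 23854.03) / 3250 = 0.392 km.

0.392 km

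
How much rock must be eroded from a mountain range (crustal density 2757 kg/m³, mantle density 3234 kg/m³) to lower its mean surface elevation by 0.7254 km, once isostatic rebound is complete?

4.92 km

Net drop Δ = e − u = e − e ρ_c/ρ_m = e (ρ_m − ρ_c)/ρ_m.
e = Δ ρ_m/(ρ_m − ρ_c) = 0.7254 km × 3234/477 = 4.92 km.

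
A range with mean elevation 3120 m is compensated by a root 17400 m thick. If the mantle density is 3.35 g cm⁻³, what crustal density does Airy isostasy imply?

ρ_c h = (ρ_m − ρ_c) r → ρ_c (h + r) = ρ_m r → ρ_c = ρ_m r / (h + r).
ρ_c = 3.35 × 17400 m / (3120 m + 17400 m) = 2.84 g cm⁻³.

2.84 g cm⁻³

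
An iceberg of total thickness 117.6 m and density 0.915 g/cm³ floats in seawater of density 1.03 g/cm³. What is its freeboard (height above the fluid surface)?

13.1 m

Floating equilibrium: submerged depth d = t ρ_obj/ρ_fluid = 117.6 m × 0.915/1.03 = 104.5 m.
Freeboard = t − d = 117.6 m − 104.5 m = 13.1 m.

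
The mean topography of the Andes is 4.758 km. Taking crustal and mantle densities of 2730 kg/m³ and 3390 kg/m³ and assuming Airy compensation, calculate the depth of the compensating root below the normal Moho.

Balancing pressure at the compensation depth: the weight of the topography is balanced by the buoyancy of the root, ρ_c h = (ρ_m − ρ_c) r.
r = h · ρ_c / (ρ_m − ρ_c) = 4.758 km × 2730 / (3390 − 2730) = 19.7 km.

19.7 km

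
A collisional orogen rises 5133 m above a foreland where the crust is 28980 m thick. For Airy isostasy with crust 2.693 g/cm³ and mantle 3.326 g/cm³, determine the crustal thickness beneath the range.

56000 m

Root depth r = h ρ_c / (ρ_m − ρ_c) = 5133 m × 2.693 / 0.633 = 21840 m.
Total thickness = T + h + r = 28980 m + 5133 m + 21840 m = 56000 m.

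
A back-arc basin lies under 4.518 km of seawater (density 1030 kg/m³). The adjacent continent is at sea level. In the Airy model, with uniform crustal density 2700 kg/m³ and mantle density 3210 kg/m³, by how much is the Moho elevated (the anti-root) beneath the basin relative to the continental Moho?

Equating mass per unit area of the two columns: replacing crust with seawater at the top is compensated by replacing crust with mantle at the base: d (ρ_c − ρ_w) = a (ρ_m − ρ_c).
a = d (ρ_c − ρ_w)/(ρ_m − ρ_c) = 4.518 km × 1670/510 = 14.8 km.

14.8 km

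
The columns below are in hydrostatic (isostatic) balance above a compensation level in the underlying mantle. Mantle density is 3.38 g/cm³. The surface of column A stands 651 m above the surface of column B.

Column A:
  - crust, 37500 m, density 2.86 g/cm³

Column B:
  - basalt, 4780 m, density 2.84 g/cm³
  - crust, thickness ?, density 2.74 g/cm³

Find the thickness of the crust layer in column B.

Take the compensation level at the base of the deeper column (depth z_c below the surface of column A) and equate Σ ρ_i t_i down to z_c; mantle fills any gap and the z_c terms cancel.
Column A: 37500×2.86 + (z_c − 37500)×3.38
Column B: 651×0 + 4780×2.84 + x×2.74 + (z_c − 651 − 4780 − x)×3.38
The z_c×3.38 term appears on both sides and cancels. Collect the known terms of each column as K = Σ(ρt)_known − 3.38 × (depth of known layers): K_A = 107250 − 3.38×37500 = −19500; K_B = 13575.2 − 3.38×(651 + 4780) = −4781.58.
Balance: K_A = K_B − x×(3.38 − 2.74), so x = (K_B − K_A)/(3.38 − 2.74) = 14718.4/0.64 = 23000 m.

23000 m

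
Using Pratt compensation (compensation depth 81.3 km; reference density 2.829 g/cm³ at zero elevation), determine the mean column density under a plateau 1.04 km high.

Pratt balance: ρ_ref D = ρ (D + h).
ρ = ρ_ref D/(D + h) = 2.829 × 81.3 km/(81.3 km + 1.04 km) = 2.79 g/cm³.

2.79 g/cm³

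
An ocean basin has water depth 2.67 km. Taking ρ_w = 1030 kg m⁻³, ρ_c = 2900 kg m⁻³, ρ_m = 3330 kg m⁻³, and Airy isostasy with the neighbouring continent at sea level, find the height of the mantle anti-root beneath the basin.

11.6 km

By Archimedes' principle applied to the lithosphere: replacing crust with seawater at the top is compensated by replacing crust with mantle at the base: d (ρ_c − ρ_w) = a (ρ_m − ρ_c).
a = d (ρ_c − ρ_w)/(ρ_m − ρ_c) = 2.67 km × 1870/430 = 11.6 km.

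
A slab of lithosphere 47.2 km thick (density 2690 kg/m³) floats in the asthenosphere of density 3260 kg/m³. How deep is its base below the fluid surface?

38.9 km

Draft d = t ρ_obj/ρ_fluid = 47.2 km × 2690/3260 = 38.9 km.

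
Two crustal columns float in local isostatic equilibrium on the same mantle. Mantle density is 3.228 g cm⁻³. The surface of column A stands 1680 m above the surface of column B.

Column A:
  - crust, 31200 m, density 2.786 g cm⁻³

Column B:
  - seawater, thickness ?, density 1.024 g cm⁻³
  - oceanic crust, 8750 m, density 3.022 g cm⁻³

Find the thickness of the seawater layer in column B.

2980 m

Take the compensation level at the base of the deeper column (depth z_c below the surface of column A) and equate Σ ρ_i t_i down to z_c; mantle fills any gap and the z_c terms cancel.
Column A: 31200×2.786 + (z_c − 31200)×3.228
Column B: 1680×0 + x×1.024 + 8750×3.022 + (z_c − 1680 − 8750 − x)×3.228
The z_c×3.228 term appears on both sides and cancels. Collect the known terms of each column as K = Σ(ρt)_known − 3.228 × (depth of known layers): K_A = 86923.2 − 3.228×31200 = −13790.4; K_B = 26442.5 − 3.228×(1680 + 8750) = −7225.54.
Balance: K_A = K_B − x×(3.228 − 1.024), so x = (K_B − K_A)/(3.228 − 1.024) = 6564.86/2.204 = 2980 m.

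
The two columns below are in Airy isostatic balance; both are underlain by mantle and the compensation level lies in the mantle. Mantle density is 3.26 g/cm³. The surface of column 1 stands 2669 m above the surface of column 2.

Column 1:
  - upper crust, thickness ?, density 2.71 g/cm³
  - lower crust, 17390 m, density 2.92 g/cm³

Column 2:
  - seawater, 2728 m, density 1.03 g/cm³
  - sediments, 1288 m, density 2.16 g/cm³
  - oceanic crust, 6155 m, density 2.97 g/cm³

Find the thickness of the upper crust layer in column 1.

22000 m

Take the compensation level at the base of the deeper column (depth z_c below the surface of column 1) and equate Σ ρ_i t_i down to z_c; mantle fills any gap and the z_c terms cancel.
Column 1: x×2.71 + 17390×2.92 + (z_c − 17390 − x)×3.26
Column 2: 2669×0 + 2728×1.03 + 1288×2.16 + 6155×2.97 + (z_c − 2669 − 10171)×3.26
The z_c×3.26 term appears on both sides and cancels. Collect the known terms of each column as K = Σ(ρt)_known − 3.26 × (depth of known layers): K_1 = 50778.8 − 3.26×17390 = −5912.6; K_2 = 23872.27 − 3.26×(2669 + 10171) = −17986.13.
Balance: K_1 − x×(3.26 − 2.71) = K_2, so x = (K_1 − K_2)/(3.26 − 2.71) = 12073.5/0.55 = 22000 m.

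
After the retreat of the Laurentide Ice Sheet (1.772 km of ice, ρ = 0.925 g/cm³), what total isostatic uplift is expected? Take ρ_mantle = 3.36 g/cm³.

Removing the load lets mantle flow back in; uplift u satisfies ρ_ice t = ρ_m u.
u = t ρ_ice/ρ_m = 1.772 km × 0.925/3.36 = 0.488 km.

0.488 km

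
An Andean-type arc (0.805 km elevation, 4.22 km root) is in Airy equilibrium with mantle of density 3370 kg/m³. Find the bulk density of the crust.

2830 kg/m³

ρ_c h = (ρ_m − ρ_c) r → ρ_c (h + r) = ρ_m r → ρ_c = ρ_m r / (h + r).
ρ_c = 3370 × 4.22 km / (0.805 km + 4.22 km) = 2830 kg/m³.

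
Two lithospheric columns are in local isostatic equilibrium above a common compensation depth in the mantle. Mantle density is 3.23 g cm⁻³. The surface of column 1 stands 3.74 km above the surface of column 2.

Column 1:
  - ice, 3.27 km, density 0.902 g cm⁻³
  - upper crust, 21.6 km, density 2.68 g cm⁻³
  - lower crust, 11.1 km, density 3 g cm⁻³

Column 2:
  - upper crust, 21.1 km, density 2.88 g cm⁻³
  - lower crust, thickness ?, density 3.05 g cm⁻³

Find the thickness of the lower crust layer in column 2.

Take the compensation level at the base of the deeper column (depth z_c below the surface of column 1) and equate Σ ρ_i t_i down to z_c; mantle fills any gap and the z_c terms cancel.
Column 1: 3.27×0.902 + 21.6×2.68 + 11.1×3 + (z_c − 35.97)×3.23
Column 2: 3.74×0 + 21.1×2.88 + x×3.05 + (z_c − 3.74 − 21.1 − x)×3.23
The z_c×3.23 term appears on both sides and cancels. Collect the known terms of each column as K = Σ(ρt)_known − 3.23 × (depth of known layers): K_1 = 94.13754 − 3.23×35.97 = −22.04556; K_2 = 60.768 − 3.23×(3.74 + 21.1) = −19.4652.
Balance: K_1 = K_2 − x×(3.23 − 3.05), so x = (K_2 − K_1)/(3.23 − 3.05) = 2.58036/0.18 = 14.3 km.

14.3 km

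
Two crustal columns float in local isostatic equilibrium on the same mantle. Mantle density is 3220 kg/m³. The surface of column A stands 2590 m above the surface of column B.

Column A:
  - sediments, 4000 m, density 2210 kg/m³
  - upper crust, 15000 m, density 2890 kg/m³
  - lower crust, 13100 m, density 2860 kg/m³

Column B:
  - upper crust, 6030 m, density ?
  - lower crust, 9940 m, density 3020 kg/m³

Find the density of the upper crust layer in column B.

2660 kg/m³

Take the compensation level at the base of the deeper column (depth z_c below the surface of column A) and equate Σ ρ_i t_i down to z_c; mantle fills any gap and the z_c terms cancel.
Column A: 4000×2210 + 15000×2890 + 13100×2860 + (z_c − 32100)×3220
Column B: 2590×0 + 6030×ρ + 9940×3020 + (z_c − 2590 − 15970)×3220
The z_c×3220 term appears on both sides and cancels. Collect the known terms of each column as K = Σ(ρt)_known − 3220 × (depth of known layers): K_A = 89656000 − 3220×32100 = −13706000; K_B = 30018800 − 3220×(2590 + 15970) = −29744400.
Balance: K_A = K_B + 6030×ρ, so ρ = (K_A − K_B)/6030 = 16038400/6030 = 2660 kg/m³.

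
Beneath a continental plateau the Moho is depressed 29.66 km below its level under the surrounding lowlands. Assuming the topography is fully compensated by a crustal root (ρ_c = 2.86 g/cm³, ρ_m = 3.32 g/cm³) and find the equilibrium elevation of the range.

4.77 km

In Airy isostatic equilibrium: ρ_c h = (ρ_m − ρ_c) r.
h = r (ρ_m − ρ_c) / ρ_c = 29.66 km × (3.32 − 2.86) / 2.86 = 4.77 km.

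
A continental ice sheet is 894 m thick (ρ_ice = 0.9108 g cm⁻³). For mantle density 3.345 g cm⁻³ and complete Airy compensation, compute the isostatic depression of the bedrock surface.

243 m

For local isostatic compensation: the ice load ρ_ice t is balanced by mantle displaced below, ρ_m s.
s = t ρ_ice / ρ_m = 894 m × 0.9108/3.345 = 243 m.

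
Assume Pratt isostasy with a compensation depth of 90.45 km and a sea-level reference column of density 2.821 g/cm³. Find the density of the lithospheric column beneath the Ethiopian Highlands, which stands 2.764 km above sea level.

Pratt balance: ρ_ref D = ρ (D + h).
ρ = ρ_ref D/(D + h) = 2.821 × 90.45 km/(90.45 km + 2.764 km) = 2.74 g/cm³.

2.74 g/cm³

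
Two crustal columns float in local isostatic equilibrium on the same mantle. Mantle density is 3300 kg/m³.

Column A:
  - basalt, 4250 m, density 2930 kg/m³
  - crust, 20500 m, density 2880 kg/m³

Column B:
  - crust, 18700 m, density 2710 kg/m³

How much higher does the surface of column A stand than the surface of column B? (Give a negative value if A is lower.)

−258 m

For any compensation level in the mantle, the mantle terms cancel and isostasy reduces to e = (Σt_A − Σt_B) − (Σ(ρt)_A − Σ(ρt)_B) / ρ_m.
Σt_A = 24750 m; Σt_B = 18700 m; Σ(ρt)_A = 71492500; Σ(ρt)_B = 50677000 (in m·kg/m³).
e = (24750 − 18700) − (71492500 − 50677000) / 3300 = −258 m.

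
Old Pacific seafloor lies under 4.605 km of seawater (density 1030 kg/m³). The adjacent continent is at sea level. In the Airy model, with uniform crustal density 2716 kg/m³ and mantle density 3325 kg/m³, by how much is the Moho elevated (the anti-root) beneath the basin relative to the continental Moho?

Equating mass per unit area of the two columns: replacing crust with seawater at the top is compensated by replacing crust with mantle at the base: d (ρ_c − ρ_w) = a (ρ_m − ρ_c).
a = d (ρ_c − ρ_w)/(ρ_m − ρ_c) = 4.605 km × 1686/609 = 12.7 km.

12.7 km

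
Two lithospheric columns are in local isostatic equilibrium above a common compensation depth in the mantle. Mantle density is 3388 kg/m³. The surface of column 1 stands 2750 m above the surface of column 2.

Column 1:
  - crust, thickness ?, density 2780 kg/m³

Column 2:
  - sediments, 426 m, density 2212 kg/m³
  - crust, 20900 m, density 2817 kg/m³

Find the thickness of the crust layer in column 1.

Take the compensation level at the base of the deeper column (depth z_c below the surface of column 1) and equate Σ ρ_i t_i down to z_c; mantle fills any gap and the z_c terms cancel.
Column 1: x×2780 + (z_c − 0 − x)×3388
Column 2: 2750×0 + 426×2212 + 20900×2817 + (z_c − 2750 − 21326)×3388
The z_c×3388 term appears on both sides and cancels. Collect the known terms of each column as K = Σ(ρt)_known − 3388 × (depth of known layers): K_1 = 0 − 3388×0 = 0; K_2 = 59817612 − 3388×(2750 + 21326) = −21751876.
Balance: K_1 − x×(3388 − 2780) = K_2, so x = (K_1 − K_2)/(3388 − 2780) = 21751900/608 = 35800 m.

35800 m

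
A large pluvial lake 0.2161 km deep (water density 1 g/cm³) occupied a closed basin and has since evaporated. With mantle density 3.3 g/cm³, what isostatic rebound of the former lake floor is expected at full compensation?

u = d ρ_w/ρ_m = 0.2161 km × 1/3.3 = 0.0655 km.

0.0655 km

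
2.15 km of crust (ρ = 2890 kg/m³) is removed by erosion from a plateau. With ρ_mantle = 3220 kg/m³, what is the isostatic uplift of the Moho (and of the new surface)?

1.93 km

Unloading: uplift u = e ρ_c/ρ_m = 2.15 km × 2890/3220 = 1.93 km.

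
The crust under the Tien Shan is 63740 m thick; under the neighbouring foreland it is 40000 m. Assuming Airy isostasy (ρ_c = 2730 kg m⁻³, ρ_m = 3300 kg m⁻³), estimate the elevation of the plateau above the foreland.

4100 m

Excess crust Δ = 63740 m − 40000 m = 23740 m, split between elevation h and root r with h + r = Δ.
Airy balance ρ_c h = (ρ_m − ρ_c) r gives r = h ρ_c/(ρ_m − ρ_c), so h (1 + ρ_c/(ρ_m − ρ_c)) = Δ, i.e. h = Δ (ρ_m − ρ_c)/ρ_m.
h = 23740 m × 570/3300 = 4100 m.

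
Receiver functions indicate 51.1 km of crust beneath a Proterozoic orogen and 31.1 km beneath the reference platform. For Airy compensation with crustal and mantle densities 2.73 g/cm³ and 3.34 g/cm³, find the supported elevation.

Excess crust Δ = 51.1 km − 31.1 km = 20 km, split between elevation h and root r with h + r = Δ.
Airy balance ρ_c h = (ρ_m − ρ_c) r gives r = h ρ_c/(ρ_m − ρ_c), so h (1 + ρ_c/(ρ_m − ρ_c)) = Δ, i.e. h = Δ (ρ_m − ρ_c)/ρ_m.
h = 20 km × 0.61/3.34 = 3.65 km.

3.65 km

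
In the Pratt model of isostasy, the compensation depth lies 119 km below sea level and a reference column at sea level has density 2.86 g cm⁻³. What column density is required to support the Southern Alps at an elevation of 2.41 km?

2.8 g cm⁻³

Pratt balance: ρ_ref D = ρ (D + h).
ρ = ρ_ref D/(D + h) = 2.86 × 119 km/(119 km + 2.41 km) = 2.8 g cm⁻³.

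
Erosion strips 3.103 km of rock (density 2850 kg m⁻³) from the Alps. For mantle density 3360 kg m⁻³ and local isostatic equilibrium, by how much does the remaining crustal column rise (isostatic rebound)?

Unloading: uplift u = e ρ_c/ρ_m = 3.103 km × 2850/3360 = 2.63 km.

2.63 km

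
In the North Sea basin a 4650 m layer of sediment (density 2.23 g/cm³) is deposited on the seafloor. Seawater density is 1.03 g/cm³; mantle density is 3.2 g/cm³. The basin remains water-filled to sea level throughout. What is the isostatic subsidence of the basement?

Submarine loading: the sediment displaces seawater, and the subsidence is in turn flooded, so s (ρ_m − ρ_w) = t (ρ_sed − ρ_w).
s = 4650 m × (2.23 − 1.03) / (3.2 − 1.03) = 2570 m.

2570 m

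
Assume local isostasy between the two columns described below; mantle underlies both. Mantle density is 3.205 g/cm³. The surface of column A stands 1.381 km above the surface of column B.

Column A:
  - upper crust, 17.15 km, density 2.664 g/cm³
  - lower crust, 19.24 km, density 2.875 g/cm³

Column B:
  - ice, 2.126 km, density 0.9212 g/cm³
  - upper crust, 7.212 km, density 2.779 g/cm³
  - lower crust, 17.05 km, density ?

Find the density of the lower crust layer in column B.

Take the compensation level at the base of the deeper column (depth z_c below the surface of column A) and equate Σ ρ_i t_i down to z_c; mantle fills any gap and the z_c terms cancel.
Column A: 17.15×2.664 + 19.24×2.875 + (z_c − 36.39)×3.205
Column B: 1.381×0 + 2.126×0.9212 + 7.212×2.779 + 17.05×ρ + (z_c − 1.381 − 26.388)×3.205
The z_c×3.205 term appears on both sides and cancels. Collect the known terms of each column as K = Σ(ρt)_known − 3.205 × (depth of known layers): K_A = 101.0026 − 3.205×36.39 = −15.62735; K_B = 22.0006192 − 3.205×(1.381 + 26.388) = −66.9990258.
Balance: K_A = K_B + 17.05×ρ, so ρ = (K_A − K_B)/17.05 = 51.3717/17.05 = 3.01 g/cm³.

3.01 g/cm³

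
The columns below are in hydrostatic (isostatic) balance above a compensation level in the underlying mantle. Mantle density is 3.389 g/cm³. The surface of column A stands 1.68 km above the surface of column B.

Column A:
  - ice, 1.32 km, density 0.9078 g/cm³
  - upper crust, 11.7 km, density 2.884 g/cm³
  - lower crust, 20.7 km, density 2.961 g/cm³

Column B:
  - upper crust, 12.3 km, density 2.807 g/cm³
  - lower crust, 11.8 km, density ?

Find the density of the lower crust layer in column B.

Take the compensation level at the base of the deeper column (depth z_c below the surface of column A) and equate Σ ρ_i t_i down to z_c; mantle fills any gap and the z_c terms cancel.
Column A: 1.32×0.9078 + 11.7×2.884 + 20.7×2.961 + (z_c − 33.72)×3.389
Column B: 1.68×0 + 12.3×2.807 + 11.8×ρ + (z_c − 1.68 − 24.1)×3.389
The z_c×3.389 term appears on both sides and cancels. Collect the known terms of each column as K = Σ(ρt)_known − 3.389 × (depth of known layers): K_A = 96.233796 − 3.389×33.72 = −18.043284; K_B = 34.5261 − 3.389×(1.68 + 24.1) = −52.84232.
Balance: K_A = K_B + 11.8×ρ, so ρ = (K_A − K_B)/11.8 = 34.799/11.8 = 2.95 g/cm³.

2.95 g/cm³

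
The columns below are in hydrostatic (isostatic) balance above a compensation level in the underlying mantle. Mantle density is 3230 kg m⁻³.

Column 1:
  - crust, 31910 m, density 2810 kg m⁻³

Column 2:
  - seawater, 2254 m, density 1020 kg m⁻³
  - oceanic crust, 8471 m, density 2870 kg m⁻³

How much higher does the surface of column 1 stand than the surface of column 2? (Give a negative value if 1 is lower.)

For any compensation level in the mantle, the mantle terms cancel and isostasy reduces to e = (Σt_1 − Σt_2) − (Σ(ρt)_1 − Σ(ρt)_2) / ρ_m.
Σt_1 = 31910 m; Σt_2 = 10725 m; Σ(ρt)_1 = 89667100; Σ(ρt)_2 = 26610850 (in m·kg m⁻³).
e = (31910 − 10725) − (89667100 − 26610850) / 3230 = 1660 m.

1660 m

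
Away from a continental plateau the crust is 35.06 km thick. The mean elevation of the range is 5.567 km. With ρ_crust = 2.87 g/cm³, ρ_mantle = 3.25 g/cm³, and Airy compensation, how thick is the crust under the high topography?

82.7 km

Root depth r = h ρ_c / (ρ_m − ρ_c) = 5.567 km × 2.87 / 0.38 = 42.05 km.
Total thickness = T + h + r = 35.06 km + 5.567 km + 42.05 km = 82.7 km.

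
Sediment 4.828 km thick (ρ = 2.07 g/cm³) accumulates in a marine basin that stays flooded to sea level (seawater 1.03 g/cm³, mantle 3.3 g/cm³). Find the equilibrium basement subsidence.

2.21 km

Submarine loading: the sediment displaces seawater, and the subsidence is in turn flooded, so s (ρ_m − ρ_w) = t (ρ_sed − ρ_w).
s = 4.828 km × (2.07 − 1.03) / (3.3 − 1.03) = 2.21 km.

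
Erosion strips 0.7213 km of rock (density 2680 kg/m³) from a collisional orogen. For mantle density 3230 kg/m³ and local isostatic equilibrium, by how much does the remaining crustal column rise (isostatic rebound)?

0.598 km

Unloading: uplift u = e ρ_c/ρ_m = 0.7213 km × 2680/3230 = 0.598 km.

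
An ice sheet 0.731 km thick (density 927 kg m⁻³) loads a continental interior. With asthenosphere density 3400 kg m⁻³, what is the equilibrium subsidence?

0.199 km

Equating mass per unit area of the two columns: the ice load ρ_ice t is balanced by mantle displaced below, ρ_m s.
s = t ρ_ice / ρ_m = 0.731 km × 927/3400 = 0.199 km.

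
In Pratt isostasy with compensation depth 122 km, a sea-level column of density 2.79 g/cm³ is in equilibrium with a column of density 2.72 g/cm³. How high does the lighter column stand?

ρ_ref D = ρ (D + h) → h = D (ρ_ref − ρ)/ρ.
h = 122 km × (2.79 − 2.72)/2.72 = 3.14 km.

3.14 km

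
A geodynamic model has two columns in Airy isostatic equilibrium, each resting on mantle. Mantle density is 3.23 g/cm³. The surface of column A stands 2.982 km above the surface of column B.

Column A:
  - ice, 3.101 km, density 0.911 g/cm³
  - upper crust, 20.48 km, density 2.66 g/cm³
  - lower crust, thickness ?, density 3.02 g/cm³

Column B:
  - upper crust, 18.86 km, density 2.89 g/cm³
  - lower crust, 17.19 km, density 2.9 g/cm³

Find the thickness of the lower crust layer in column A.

Take the compensation level at the base of the deeper column (depth z_c below the surface of column A) and equate Σ ρ_i t_i down to z_c; mantle fills any gap and the z_c terms cancel.
Column A: 3.101×0.911 + 20.48×2.66 + x×3.02 + (z_c − 23.581 − x)×3.23
Column B: 2.982×0 + 18.86×2.89 + 17.19×2.9 + (z_c − 2.982 − 36.05)×3.23
The z_c×3.23 term appears on both sides and cancels. Collect the known terms of each column as K = Σ(ρt)_known − 3.23 × (depth of known layers): K_A = 57.301811 − 3.23×23.581 = −18.864819; K_B = 104.3564 − 3.23×(2.982 + 36.05) = −21.71696.
Balance: K_A − x×(3.23 − 3.02) = K_B, so x = (K_A − K_B)/(3.23 − 3.02) = 2.85214/0.21 = 13.6 km.

13.6 km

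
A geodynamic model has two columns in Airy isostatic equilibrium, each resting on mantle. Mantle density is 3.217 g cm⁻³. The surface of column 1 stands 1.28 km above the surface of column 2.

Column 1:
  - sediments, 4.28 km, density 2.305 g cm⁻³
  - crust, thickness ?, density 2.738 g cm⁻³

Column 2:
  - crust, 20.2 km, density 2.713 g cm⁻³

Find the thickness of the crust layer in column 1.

Take the compensation level at the base of the deeper column (depth z_c below the surface of column 1) and equate Σ ρ_i t_i down to z_c; mantle fills any gap and the z_c terms cancel.
Column 1: 4.28×2.305 + x×2.738 + (z_c − 4.28 − x)×3.217
Column 2: 1.28×0 + 20.2×2.713 + (z_c − 1.28 − 20.2)×3.217
The z_c×3.217 term appears on both sides and cancels. Collect the known terms of each column as K = Σ(ρt)_known − 3.217 × (depth of known layers): K_1 = 9.8654 − 3.217×4.28 = −3.90336; K_2 = 54.8026 − 3.217×(1.28 + 20.2) = −14.29856.
Balance: K_1 − x×(3.217 − 2.738) = K_2, so x = (K_1 − K_2)/(3.217 − 2.738) = 10.3952/0.479 = 21.7 km.

21.7 km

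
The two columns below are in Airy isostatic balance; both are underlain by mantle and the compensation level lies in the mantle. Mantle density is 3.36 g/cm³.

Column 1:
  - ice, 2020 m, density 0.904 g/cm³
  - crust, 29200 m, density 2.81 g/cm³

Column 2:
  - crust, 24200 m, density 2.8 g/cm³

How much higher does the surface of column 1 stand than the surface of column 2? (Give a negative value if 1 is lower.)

For any compensation level in the mantle, the mantle terms cancel and isostasy reduces to e = (Σt_1 − Σt_2) − (Σ(ρt)_1 − Σ(ρt)_2) / ρ_m.
Σt_1 = 31220 m; Σt_2 = 24200 m; Σ(ρt)_1 = 83878.08; Σ(ρt)_2 = 67760 (in m·g/cm³).
e = (31220 − 24200) − (83878.08 − 67760) / 3.36 = 2220 m.

2220 m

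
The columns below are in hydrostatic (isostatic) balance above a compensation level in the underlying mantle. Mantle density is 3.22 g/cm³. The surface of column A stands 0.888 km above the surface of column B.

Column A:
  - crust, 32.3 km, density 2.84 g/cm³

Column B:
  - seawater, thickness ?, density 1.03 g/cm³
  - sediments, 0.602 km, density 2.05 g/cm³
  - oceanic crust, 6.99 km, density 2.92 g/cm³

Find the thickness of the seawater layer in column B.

3.02 km

Take the compensation level at the base of the deeper column (depth z_c below the surface of column A) and equate Σ ρ_i t_i down to z_c; mantle fills any gap and the z_c terms cancel.
Column A: 32.3×2.84 + (z_c − 32.3)×3.22
Column B: 0.888×0 + x×1.03 + 0.602×2.05 + 6.99×2.92 + (z_c − 0.888 − 7.592 − x)×3.22
The z_c×3.22 term appears on both sides and cancels. Collect the known terms of each column as K = Σ(ρt)_known − 3.22 × (depth of known layers): K_A = 91.732 − 3.22×32.3 = −12.274; K_B = 21.6449 − 3.22×(0.888 + 7.592) = −5.6607.
Balance: K_A = K_B − x×(3.22 − 1.03), so x = (K_B − K_A)/(3.22 − 1.03) = 6.6133/2.19 = 3.02 km.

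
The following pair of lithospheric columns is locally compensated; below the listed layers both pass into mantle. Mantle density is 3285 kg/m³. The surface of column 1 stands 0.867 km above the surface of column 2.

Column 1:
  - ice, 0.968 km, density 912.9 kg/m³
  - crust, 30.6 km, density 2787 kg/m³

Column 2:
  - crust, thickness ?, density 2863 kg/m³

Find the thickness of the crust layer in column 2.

34.8 km

Take the compensation level at the base of the deeper column (depth z_c below the surface of column 1) and equate Σ ρ_i t_i down to z_c; mantle fills any gap and the z_c terms cancel.
Column 1: 0.968×912.9 + 30.6×2787 + (z_c − 31.568)×3285
Column 2: 0.867×0 + x×2863 + (z_c − 0.867 − 0 − x)×3285
The z_c×3285 term appears on both sides and cancels. Collect the known terms of each column as K = Σ(ρt)_known − 3285 × (depth of known layers): K_1 = 86165.8872 − 3285×31.568 = −17534.9928; K_2 = 0 − 3285×(0.867 + 0) = −2848.095.
Balance: K_1 = K_2 − x×(3285 − 2863), so x = (K_2 − K_1)/(3285 − 2863) = 14686.9/422 = 34.8 km.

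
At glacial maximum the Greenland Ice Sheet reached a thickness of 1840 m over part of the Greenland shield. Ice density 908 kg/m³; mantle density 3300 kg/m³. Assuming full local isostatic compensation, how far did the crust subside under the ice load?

506 m

Balancing pressure at the compensation depth: the ice load ρ_ice t is balanced by mantle displaced below, ρ_m s.
s = t ρ_ice / ρ_m = 1840 m × 908/3300 = 506 m.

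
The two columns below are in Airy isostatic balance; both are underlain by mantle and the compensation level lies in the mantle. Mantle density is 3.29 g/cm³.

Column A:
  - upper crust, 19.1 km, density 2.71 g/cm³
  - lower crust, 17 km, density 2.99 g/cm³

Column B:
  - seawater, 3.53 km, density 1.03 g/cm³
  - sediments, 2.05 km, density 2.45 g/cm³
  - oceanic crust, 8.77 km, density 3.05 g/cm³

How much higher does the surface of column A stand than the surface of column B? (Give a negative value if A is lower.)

For any compensation level in the mantle, the mantle terms cancel and isostasy reduces to e = (Σt_A − Σt_B) − (Σ(ρt)_A − Σ(ρt)_B) / ρ_m.
Σt_A = 36.1 km; Σt_B = 14.35 km; Σ(ρt)_A = 102.591; Σ(ρt)_B = 35.4069 (in km·g/cm³).
e = (36.1 − 14.35) − (102.591 − 35.4069) / 3.29 = 1.33 km.

1.33 km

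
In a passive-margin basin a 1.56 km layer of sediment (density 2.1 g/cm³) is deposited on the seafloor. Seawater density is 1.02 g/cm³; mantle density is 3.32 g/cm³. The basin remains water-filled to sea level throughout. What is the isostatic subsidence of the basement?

Submarine loading: the sediment displaces seawater, and the subsidence is in turn flooded, so s (ρ_m − ρ_w) = t (ρ_sed − ρ_w).
s = 1.56 km × (2.1 − 1.02) / (3.32 − 1.02) = 0.733 km.

0.733 km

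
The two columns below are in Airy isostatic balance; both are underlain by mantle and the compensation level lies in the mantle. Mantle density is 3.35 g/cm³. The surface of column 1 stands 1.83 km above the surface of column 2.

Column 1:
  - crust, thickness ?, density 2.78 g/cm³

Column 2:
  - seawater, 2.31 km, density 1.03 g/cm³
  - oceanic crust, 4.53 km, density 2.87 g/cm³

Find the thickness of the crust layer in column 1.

Take the compensation level at the base of the deeper column (depth z_c below the surface of column 1) and equate Σ ρ_i t_i down to z_c; mantle fills any gap and the z_c terms cancel.
Column 1: x×2.78 + (z_c − 0 − x)×3.35
Column 2: 1.83×0 + 2.31×1.03 + 4.53×2.87 + (z_c − 1.83 − 6.84)×3.35
The z_c×3.35 term appears on both sides and cancels. Collect the known terms of each column as K = Σ(ρt)_known − 3.35 × (depth of known layers): K_1 = 0 − 3.35×0 = 0; K_2 = 15.3804 − 3.35×(1.83 + 6.84) = −13.6641.
Balance: K_1 − x×(3.35 − 2.78) = K_2, so x = (K_1 − K_2)/(3.35 − 2.78) = 13.6641/0.57 = 24 km.

24 km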